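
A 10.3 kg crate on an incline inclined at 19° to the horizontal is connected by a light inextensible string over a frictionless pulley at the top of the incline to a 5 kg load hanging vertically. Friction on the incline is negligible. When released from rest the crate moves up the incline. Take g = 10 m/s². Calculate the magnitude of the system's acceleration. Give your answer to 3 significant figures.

1.08 m/s²

For the crate on the incline: the weight component along the slope is m₁g sin 19° = 10.3 × 10 × 0.3256 = 33.537 N and the normal force is N = m₁g cos 19° = 97.388 N.
Newton's second law for the crate (up-slope positive): T − 33.537 = 10.3 a. For the hanging load (downward positive): 5 × 10 − T = 5 a.
Adding the two equations eliminates T: 16.463 = 15.3 a, so a = 1.0760 m/s².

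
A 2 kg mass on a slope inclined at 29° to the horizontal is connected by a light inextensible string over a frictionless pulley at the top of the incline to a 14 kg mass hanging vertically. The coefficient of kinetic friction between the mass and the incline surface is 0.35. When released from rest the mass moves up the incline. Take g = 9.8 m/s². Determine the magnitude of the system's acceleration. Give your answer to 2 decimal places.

For the mass on the incline: the weight component along the slope is m₁g sin 29° = 2 × 9.8 × 0.4848 = 9.502 N and the normal force is N = m₁g cos 29° = 17.143 N.
Kinetic friction opposes the mass's motion up the incline: f = μN = 0.35 × 17.143 = 6.000 N acting down the slope.
Newton's second law for the mass (up-slope positive): T − 9.502 − 6.000 = 2 a. For the hanging mass (downward positive): 14 × 9.8 − T = 14 a.
Adding the two equations eliminates T: 121.698 = 16 a, so a = 7.6061 m/s².

7.61 m/s²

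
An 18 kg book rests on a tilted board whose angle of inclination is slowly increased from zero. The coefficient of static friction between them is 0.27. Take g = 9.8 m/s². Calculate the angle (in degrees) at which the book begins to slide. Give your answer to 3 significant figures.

At the threshold of sliding, static friction is at its maximum μ_s N and exactly balances the weight component along the incline: mg sin θ = μ_s mg cos θ.
Hence tan θ = μ_s = 0.27, so θ = arctan(0.27) = 15.1096°.

15.1°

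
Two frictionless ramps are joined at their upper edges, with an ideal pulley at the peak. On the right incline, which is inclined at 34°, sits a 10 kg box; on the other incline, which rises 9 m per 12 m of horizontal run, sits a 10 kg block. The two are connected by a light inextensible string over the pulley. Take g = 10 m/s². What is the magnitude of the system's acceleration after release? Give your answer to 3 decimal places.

Resolve each weight along its own incline: the 10 kg mass has component 10 × 10 × sin 34° = 55.919 N down its slope, and the 10 kg mass has 10 × 10 × sin 36.87° = 60.000 N down its slope.
The 10 kg side's 60.000 N exceeds the other side's 55.919 N, so that mass slides down and the 10 kg mass slides up. Taking that direction as positive, Newton's second law for the whole system gives 60.000 − 55.919 = (10 + 10) a, so a = 4.081 / 20 = 0.2041 m/s².

0.204 m/s²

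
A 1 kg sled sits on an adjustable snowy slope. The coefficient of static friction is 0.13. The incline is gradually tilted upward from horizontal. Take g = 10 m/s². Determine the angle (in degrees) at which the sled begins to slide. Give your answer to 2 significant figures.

At the threshold of sliding, static friction is at its maximum μ_s N and exactly balances the weight component along the incline: mg sin θ = μ_s mg cos θ.
Hence tan θ = μ_s = 0.13, so θ = arctan(0.13) = 7.4069°.

7.4°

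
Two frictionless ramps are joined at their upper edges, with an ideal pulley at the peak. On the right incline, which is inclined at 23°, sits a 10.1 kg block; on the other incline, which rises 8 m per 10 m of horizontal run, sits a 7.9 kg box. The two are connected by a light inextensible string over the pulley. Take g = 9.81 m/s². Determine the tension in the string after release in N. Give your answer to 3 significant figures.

44.2 N

Resolve each weight along its own incline: the 10.1 kg mass has component 10.1 × 9.81 × sin 23° = 38.714 N down its slope, and the 7.9 kg mass has 7.9 × 9.81 × sin 38.66° = 48.413 N down its slope.
The 7.9 kg side's 48.413 N exceeds the other side's 38.714 N, so that mass slides down and the 10.1 kg mass slides up. Taking that direction as positive, Newton's second law for the whole system gives 48.413 − 38.714 = (10.1 + 7.9) a, so a = 9.699 / 18 = 0.5388 m/s².
For the 10.1 kg mass (up-slope positive): T − 38.714 = 10.1 × 0.5388, so T = 44.156 N.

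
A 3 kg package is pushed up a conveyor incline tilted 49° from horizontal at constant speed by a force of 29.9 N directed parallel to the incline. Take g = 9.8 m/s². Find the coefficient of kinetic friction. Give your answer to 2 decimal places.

At constant speed ΣF = 0 along the incline. The applied 29.9 N acts up the slope; the weight component mg sin 49° = 22.188 N and kinetic friction μN both act down the slope.
So 29.9 = 22.188 + μ × 19.288, giving μ = (29.9 − 22.188) / 19.288 = 0.3998.

0.40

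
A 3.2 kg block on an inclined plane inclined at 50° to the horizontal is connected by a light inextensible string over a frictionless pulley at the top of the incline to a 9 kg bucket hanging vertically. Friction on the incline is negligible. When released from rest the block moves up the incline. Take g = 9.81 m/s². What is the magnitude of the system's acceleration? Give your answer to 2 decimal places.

5.27 m/s²

For the block on the incline: the weight component along the slope is m₁g sin 50° = 3.2 × 9.81 × 0.7660 = 24.046 N and the normal force is N = m₁g cos 50° = 20.178 N.
Newton's second law for the block (up-slope positive): T − 24.046 = 3.2 a. For the hanging bucket (downward positive): 9 × 9.81 − T = 9 a.
Adding the two equations eliminates T: 64.244 = 12.2 a, so a = 5.2659 m/s².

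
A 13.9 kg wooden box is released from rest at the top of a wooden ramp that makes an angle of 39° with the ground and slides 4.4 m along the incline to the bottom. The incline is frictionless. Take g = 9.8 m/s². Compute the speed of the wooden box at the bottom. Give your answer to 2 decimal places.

The weight component along the incline is mg sin 39° = 85.726 N and the normal force is N = mg cos 39° = 105.863 N.
With no friction, a = g sin 39° = 6.1673 m/s².
Starting from rest over a distance of 4.4 m, v² = 2aL = 2 × 6.1673 × 4.4 = 54.2722, so v = 7.3670 m/s.

7.37 m/s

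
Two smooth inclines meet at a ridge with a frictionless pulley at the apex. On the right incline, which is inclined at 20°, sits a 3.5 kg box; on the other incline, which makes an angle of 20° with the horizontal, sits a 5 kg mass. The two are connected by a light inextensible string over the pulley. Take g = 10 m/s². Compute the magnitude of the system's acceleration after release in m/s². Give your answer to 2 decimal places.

Resolve each weight along its own incline: the 3.5 kg mass has component 3.5 × 10 × sin 20° = 11.971 N down its slope, and the 5 kg mass has 5 × 10 × sin 20° = 17.101 N down its slope.
The 5 kg side's 17.101 N exceeds the other side's 11.971 N, so that mass slides down and the 3.5 kg mass slides up. Taking that direction as positive, Newton's second law for the whole system gives 17.101 − 11.971 = (3.5 + 5) a, so a = 5.130 / 8.5 = 0.6035 m/s².

0.60 m/s²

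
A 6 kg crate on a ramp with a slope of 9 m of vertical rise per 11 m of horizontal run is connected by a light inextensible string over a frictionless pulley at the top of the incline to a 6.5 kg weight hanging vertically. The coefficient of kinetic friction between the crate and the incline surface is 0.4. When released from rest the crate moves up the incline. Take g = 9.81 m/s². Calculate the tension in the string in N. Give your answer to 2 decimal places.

For the crate on the incline: the weight component along the slope is m₁g sin 39.29° = 6 × 9.81 × 0.6332 = 37.270 N and the normal force is N = m₁g cos 39.29° = 45.555 N.
Kinetic friction opposes the crate's motion up the incline: f = μN = 0.4 × 45.555 = 18.222 N acting down the slope.
Newton's second law for the crate (up-slope positive): T − 37.270 − 18.222 = 6 a. For the hanging weight (downward positive): 6.5 × 9.81 − T = 6.5 a.
Adding the two equations eliminates T: 8.273 = 12.5 a, so a = 0.6618 m/s².
Then from the hanging weight's equation, T = 6.5 × (9.81 − 0.6618) = 59.463 N.

59.46 N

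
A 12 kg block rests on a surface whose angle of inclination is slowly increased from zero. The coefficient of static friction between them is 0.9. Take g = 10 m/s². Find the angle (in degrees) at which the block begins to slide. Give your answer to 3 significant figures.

At the threshold of sliding, static friction is at its maximum μ_s N and exactly balances the weight component along the incline: mg sin θ = μ_s mg cos θ.
Hence tan θ = μ_s = 0.9, so θ = arctan(0.9) = 41.9872°.

42.0°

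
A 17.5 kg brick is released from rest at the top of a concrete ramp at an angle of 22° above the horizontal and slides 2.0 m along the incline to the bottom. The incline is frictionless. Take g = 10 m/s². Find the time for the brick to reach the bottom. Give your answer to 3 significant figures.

1.03 s

The weight component along the incline is mg sin 22° = 65.556 N and the normal force is N = mg cos 22° = 162.257 N.
With no friction, a = g sin 22° = 3.7461 m/s².
Starting from rest, L = ½at², so t = √(2L/a) = √(2 × 2.0 / 3.7461) = 1.0333 s.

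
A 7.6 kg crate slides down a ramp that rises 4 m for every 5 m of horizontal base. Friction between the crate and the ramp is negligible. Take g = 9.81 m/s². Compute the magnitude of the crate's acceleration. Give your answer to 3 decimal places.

6.128 m/s²

Resolving the weight along the incline: the component pulling the crate down the slope is mg sin 38.66° = 7.6 × 9.81 × 0.6247 = 46.575 N, and the normal force is N = mg cos 38.66° = 7.6 × 9.81 × 0.7809 = 58.221 N.
With no friction the net force along the incline is 46.575 N, so a = g sin 38.66° = 46.575 / 7.6 = 6.1283 m/s².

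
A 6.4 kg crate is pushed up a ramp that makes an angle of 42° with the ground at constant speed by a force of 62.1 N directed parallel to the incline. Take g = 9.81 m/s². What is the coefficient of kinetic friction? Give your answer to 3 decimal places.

At constant speed ΣF = 0 along the incline. The applied 62.1 N acts up the slope; the weight component mg sin 42° = 42.011 N and kinetic friction μN both act down the slope.
So 62.1 = 42.011 + μ × 46.658, giving μ = (62.1 − 42.011) / 46.658 = 0.4306.

0.431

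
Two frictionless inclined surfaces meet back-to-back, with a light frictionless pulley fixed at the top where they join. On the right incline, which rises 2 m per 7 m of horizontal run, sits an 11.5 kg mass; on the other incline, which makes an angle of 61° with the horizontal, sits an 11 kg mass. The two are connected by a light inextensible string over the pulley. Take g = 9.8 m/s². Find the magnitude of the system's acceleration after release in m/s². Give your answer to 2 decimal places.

Resolve each weight along its own incline: the 11.5 kg mass has component 11.5 × 9.8 × sin 15.95° = 30.961 N down its slope, and the 11 kg mass has 11 × 9.8 × sin 61° = 94.284 N down its slope.
The 11 kg side's 94.284 N exceeds the other side's 30.961 N, so that mass slides down and the 11.5 kg mass slides up. Taking that direction as positive, Newton's second law for the whole system gives 94.284 − 30.961 = (11.5 + 11) a, so a = 63.323 / 22.5 = 2.8144 m/s².

2.81 m/s²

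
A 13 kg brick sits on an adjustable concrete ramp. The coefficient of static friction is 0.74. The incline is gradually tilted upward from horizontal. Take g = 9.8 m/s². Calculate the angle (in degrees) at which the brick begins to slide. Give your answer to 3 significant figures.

36.5°

At the threshold of sliding, static friction is at its maximum μ_s N and exactly balances the weight component along the incline: mg sin θ = μ_s mg cos θ.
Hence tan θ = μ_s = 0.74, so θ = arctan(0.74) = 36.5014°.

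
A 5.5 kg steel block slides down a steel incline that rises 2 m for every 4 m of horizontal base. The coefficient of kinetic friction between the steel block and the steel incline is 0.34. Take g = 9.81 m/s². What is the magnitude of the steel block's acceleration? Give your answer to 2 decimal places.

Resolving the weight along the incline: the component pulling the steel block down the slope is mg sin 26.57° = 5.5 × 9.81 × 0.4472 = 24.129 N, and the normal force is N = mg cos 26.57° = 5.5 × 9.81 × 0.8944 = 48.257 N.
Kinetic friction acts up the slope with magnitude f = μN = 0.34 × 48.257 = 16.407 N.
Net force along the incline is 24.129 − 16.407 = 7.722 N, so a = 7.722 / 5.5 = 1.4040 m/s².

1.40 m/s²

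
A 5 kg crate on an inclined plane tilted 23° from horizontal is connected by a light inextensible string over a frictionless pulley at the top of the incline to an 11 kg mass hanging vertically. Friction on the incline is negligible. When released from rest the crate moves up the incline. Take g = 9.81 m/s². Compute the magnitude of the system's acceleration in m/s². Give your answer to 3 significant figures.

For the crate on the incline: the weight component along the slope is m₁g sin 23° = 5 × 9.81 × 0.3907 = 19.164 N and the normal force is N = m₁g cos 23° = 45.151 N.
Newton's second law for the crate (up-slope positive): T − 19.164 = 5 a. For the hanging mass (downward positive): 11 × 9.81 − T = 11 a.
Adding the two equations eliminates T: 88.746 = 16 a, so a = 5.5466 m/s².

5.55 m/s²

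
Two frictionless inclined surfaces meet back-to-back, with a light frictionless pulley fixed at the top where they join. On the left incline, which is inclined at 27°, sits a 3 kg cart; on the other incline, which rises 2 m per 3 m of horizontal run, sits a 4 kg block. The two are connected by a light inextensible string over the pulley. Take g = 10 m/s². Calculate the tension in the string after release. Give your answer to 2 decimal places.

17.29 N

Resolve each weight along its own incline: the 3 kg mass has component 3 × 10 × sin 27° = 13.620 N down its slope, and the 4 kg mass has 4 × 10 × sin 33.69° = 22.188 N down its slope.
The 4 kg side's 22.188 N exceeds the other side's 13.620 N, so that mass slides down and the 3 kg mass slides up. Taking that direction as positive, Newton's second law for the whole system gives 22.188 − 13.620 = (3 + 4) a, so a = 8.568 / 7 = 1.2240 m/s².
For the 3 kg mass (up-slope positive): T − 13.620 = 3 × 1.2240, so T = 17.292 N.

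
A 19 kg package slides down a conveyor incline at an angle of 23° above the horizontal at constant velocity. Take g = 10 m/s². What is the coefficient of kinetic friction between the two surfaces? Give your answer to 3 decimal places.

At constant velocity the net force along the incline is zero: mg sin 23° = μ mg cos 23°.
So μ = tan 23° = 0.3907 / 0.9205 = 0.4244.

0.424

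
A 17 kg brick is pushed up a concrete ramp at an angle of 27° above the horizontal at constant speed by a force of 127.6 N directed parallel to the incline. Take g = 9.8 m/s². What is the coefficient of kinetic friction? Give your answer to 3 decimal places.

0.350

At constant speed ΣF = 0 along the incline. The applied 127.6 N acts up the slope; the weight component mg sin 27° = 75.635 N and kinetic friction μN both act down the slope.
So 127.6 = 75.635 + μ × 148.442, giving μ = (127.6 − 75.635) / 148.442 = 0.3501.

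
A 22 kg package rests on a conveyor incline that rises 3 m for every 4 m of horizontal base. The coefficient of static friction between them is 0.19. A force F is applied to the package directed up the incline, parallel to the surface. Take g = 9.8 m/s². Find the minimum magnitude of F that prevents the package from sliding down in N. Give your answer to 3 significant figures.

The normal force is N = mg cos 36.87° = 172.480 N. With F at its minimum the package is on the verge of sliding down, so static friction is at its maximum μ_s N = 0.19 × 172.480 = 32.771 N and acts up the slope.
Equilibrium along the incline: F + μ_s N = mg sin 36.87°, so F = 129.360 − 32.771 = 96.589 N.

96.6 N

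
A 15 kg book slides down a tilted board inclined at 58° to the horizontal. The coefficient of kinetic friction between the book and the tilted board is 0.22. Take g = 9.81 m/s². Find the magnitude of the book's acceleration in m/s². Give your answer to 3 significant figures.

7.18 m/s²

Resolving the weight along the incline: the component pulling the book down the slope is mg sin 58° = 15 × 9.81 × 0.8480 = 124.783 N, and the normal force is N = mg cos 58° = 15 × 9.81 × 0.5299 = 77.975 N.
Kinetic friction acts up the slope with magnitude f = μN = 0.22 × 77.975 = 17.154 N.
Net force along the incline is 124.783 − 17.154 = 107.629 N, so a = 107.629 / 15 = 7.1753 m/s².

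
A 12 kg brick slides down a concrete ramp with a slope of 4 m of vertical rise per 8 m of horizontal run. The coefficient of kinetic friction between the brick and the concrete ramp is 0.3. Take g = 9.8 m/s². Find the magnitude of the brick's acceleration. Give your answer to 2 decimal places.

Resolving the weight along the incline: the component pulling the brick down the slope is mg sin 26.57° = 12 × 9.8 × 0.4472 = 52.591 N, and the normal force is N = mg cos 26.57° = 12 × 9.8 × 0.8944 = 105.181 N.
Kinetic friction acts up the slope with magnitude f = μN = 0.3 × 105.181 = 31.554 N.
Net force along the incline is 52.591 − 31.554 = 21.037 N, so a = 21.037 / 12 = 1.7531 m/s².

1.75 m/s²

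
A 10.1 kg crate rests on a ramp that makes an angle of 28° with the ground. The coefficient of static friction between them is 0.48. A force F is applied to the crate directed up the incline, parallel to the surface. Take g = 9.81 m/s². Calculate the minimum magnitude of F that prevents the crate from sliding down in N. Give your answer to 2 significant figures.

4.5 N

The normal force is N = mg cos 28° = 87.483 N. With F at its minimum the crate is on the verge of sliding down, so static friction is at its maximum μ_s N = 0.48 × 87.483 = 41.992 N and acts up the slope.
Equilibrium along the incline: F + μ_s N = mg sin 28°, so F = 46.516 − 41.992 = 4.524 N.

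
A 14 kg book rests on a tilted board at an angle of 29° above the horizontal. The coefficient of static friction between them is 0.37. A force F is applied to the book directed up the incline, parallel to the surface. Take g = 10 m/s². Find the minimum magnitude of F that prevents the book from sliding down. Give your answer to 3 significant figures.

22.6 N

The normal force is N = mg cos 29° = 122.447 N. With F at its minimum the book is on the verge of sliding down, so static friction is at its maximum μ_s N = 0.37 × 122.447 = 45.305 N and acts up the slope.
Equilibrium along the incline: F + μ_s N = mg sin 29°, so F = 67.873 − 45.305 = 22.568 N.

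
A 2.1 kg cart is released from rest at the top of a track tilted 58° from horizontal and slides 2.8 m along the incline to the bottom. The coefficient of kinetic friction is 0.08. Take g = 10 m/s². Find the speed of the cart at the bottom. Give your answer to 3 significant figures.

The weight component along the incline is mg sin 58° = 17.809 N and the normal force is N = mg cos 58° = 11.128 N.
Friction up the slope is f = μN = 0.08 × 11.128 = 0.890 N, so the net downslope force is 17.809 − 0.890 = 16.919 N and a = 16.919 / 2.1 = 8.0567 m/s².
Starting from rest over a distance of 2.8 m, v² = 2aL = 2 × 8.0567 × 2.8 = 45.1175, so v = 6.7170 m/s.

6.72 m/s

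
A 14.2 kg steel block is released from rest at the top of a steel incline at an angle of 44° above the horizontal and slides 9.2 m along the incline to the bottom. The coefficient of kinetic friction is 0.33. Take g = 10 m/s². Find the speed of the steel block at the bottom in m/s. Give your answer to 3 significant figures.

The weight component along the incline is mg sin 44° = 98.641 N and the normal force is N = mg cos 44° = 102.146 N.
Friction up the slope is f = μN = 0.33 × 102.146 = 33.708 N, so the net downslope force is 98.641 − 33.708 = 64.933 N and a = 64.933 / 14.2 = 4.5727 m/s².
Starting from rest over a distance of 9.2 m, v² = 2aL = 2 × 4.5727 × 9.2 = 84.1377, so v = 9.1727 m/s.

9.17 m/s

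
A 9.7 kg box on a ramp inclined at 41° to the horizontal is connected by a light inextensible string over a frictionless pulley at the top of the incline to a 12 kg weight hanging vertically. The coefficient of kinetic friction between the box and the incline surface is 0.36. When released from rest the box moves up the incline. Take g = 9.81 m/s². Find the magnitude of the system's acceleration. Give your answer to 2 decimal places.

1.36 m/s²

For the box on the incline: the weight component along the slope is m₁g sin 41° = 9.7 × 9.81 × 0.6561 = 62.433 N and the normal force is N = m₁g cos 41° = 71.816 N.
Kinetic friction opposes the box's motion up the incline: f = μN = 0.36 × 71.816 = 25.854 N acting down the slope.
Newton's second law for the box (up-slope positive): T − 62.433 − 25.854 = 9.7 a. For the hanging weight (downward positive): 12 × 9.81 − T = 12 a.
Adding the two equations eliminates T: 29.433 = 21.7 a, so a = 1.3564 m/s².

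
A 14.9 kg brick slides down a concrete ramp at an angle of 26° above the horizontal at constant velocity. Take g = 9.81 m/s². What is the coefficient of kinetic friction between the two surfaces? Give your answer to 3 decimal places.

At constant velocity the net force along the incline is zero: mg sin 26° = μ mg cos 26°.
So μ = tan 26° = 0.4384 / 0.8988 = 0.4878.

0.488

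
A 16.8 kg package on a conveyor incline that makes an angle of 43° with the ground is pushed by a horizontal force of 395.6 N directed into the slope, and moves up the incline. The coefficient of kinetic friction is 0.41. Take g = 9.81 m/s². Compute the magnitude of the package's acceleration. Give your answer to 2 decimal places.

1.01 m/s²

The horizontal push has components F cos 43° = 395.6 × 0.7314 = 289.342 N up the incline and F sin 43° = 395.6 × 0.6820 = 269.799 N pressing into the surface.
The normal force is therefore N = mg cos 43° + F sin 43° = 120.541 + 269.799 = 390.340 N, and kinetic friction down the slope is μN = 0.41 × 390.340 = 160.039 N.
Along the incline: F cos 43° − mg sin 43° − μN = ma, so 289.342 − 112.399 − 160.039 = 16.8 a, giving a = 1.0062 m/s².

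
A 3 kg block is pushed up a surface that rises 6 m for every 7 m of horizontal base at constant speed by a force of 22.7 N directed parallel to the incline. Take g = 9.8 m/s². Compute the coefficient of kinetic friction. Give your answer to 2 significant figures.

0.16

At constant speed ΣF = 0 along the incline. The applied 22.7 N acts up the slope; the weight component mg sin 40.60° = 19.133 N and kinetic friction μN both act down the slope.
So 22.7 = 19.133 + μ × 22.322, giving μ = (22.7 − 19.133) / 22.322 = 0.1598.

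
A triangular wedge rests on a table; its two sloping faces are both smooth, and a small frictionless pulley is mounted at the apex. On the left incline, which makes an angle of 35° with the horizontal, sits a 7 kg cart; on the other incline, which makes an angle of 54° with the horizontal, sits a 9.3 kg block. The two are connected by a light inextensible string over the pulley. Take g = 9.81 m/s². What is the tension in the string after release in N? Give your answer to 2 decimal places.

Resolve each weight along its own incline: the 7 kg mass has component 7 × 9.81 × sin 35° = 39.387 N down its slope, and the 9.3 kg mass has 9.3 × 9.81 × sin 54° = 73.809 N down its slope.
The 9.3 kg side's 73.809 N exceeds the other side's 39.387 N, so that mass slides down and the 7 kg mass slides up. Taking that direction as positive, Newton's second law for the whole system gives 73.809 − 39.387 = (7 + 9.3) a, so a = 34.422 / 16.3 = 2.1118 m/s².
For the 7 kg mass (up-slope positive): T − 39.387 = 7 × 2.1118, so T = 54.170 N.

54.17 N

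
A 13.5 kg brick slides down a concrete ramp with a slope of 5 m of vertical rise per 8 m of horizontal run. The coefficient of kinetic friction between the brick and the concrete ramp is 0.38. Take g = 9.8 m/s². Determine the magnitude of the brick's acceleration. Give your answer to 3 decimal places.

2.036 m/s²

Resolving the weight along the incline: the component pulling the brick down the slope is mg sin 32.01° = 13.5 × 9.8 × 0.5300 = 70.119 N, and the normal force is N = mg cos 32.01° = 13.5 × 9.8 × 0.8480 = 112.190 N.
Kinetic friction acts up the slope with magnitude f = μN = 0.38 × 112.190 = 42.632 N.
Net force along the incline is 70.119 − 42.632 = 27.487 N, so a = 27.487 / 13.5 = 2.0361 m/s².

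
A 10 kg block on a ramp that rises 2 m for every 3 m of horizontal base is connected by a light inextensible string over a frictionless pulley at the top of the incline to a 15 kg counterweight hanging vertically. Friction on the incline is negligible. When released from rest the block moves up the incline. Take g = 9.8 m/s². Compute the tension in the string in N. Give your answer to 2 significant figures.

91 N

For the block on the incline: the weight component along the slope is m₁g sin 33.69° = 10 × 9.8 × 0.5547 = 54.361 N and the normal force is N = m₁g cos 33.69° = 81.541 N.
Newton's second law for the block (up-slope positive): T − 54.361 = 10 a. For the hanging counterweight (downward positive): 15 × 9.8 − T = 15 a.
Adding the two equations eliminates T: 92.639 = 25 a, so a = 3.7056 m/s².
Then from the hanging counterweight's equation, T = 15 × (9.8 − 3.7056) = 91.416 N.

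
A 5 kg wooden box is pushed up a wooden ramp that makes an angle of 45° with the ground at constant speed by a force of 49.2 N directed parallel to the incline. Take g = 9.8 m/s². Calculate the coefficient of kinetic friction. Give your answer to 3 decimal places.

0.420

At constant speed ΣF = 0 along the incline. The applied 49.2 N acts up the slope; the weight component mg sin 45° = 34.648 N and kinetic friction μN both act down the slope.
So 49.2 = 34.648 + μ × 34.648, giving μ = (49.2 − 34.648) / 34.648 = 0.4200.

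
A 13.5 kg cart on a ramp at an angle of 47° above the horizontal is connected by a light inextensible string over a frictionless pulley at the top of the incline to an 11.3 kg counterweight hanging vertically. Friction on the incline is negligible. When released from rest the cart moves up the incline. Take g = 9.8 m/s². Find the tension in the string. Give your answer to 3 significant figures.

For the cart on the incline: the weight component along the slope is m₁g sin 47° = 13.5 × 9.8 × 0.7314 = 96.764 N and the normal force is N = m₁g cos 47° = 90.228 N.
Newton's second law for the cart (up-slope positive): T − 96.764 = 13.5 a. For the hanging counterweight (downward positive): 11.3 × 9.8 − T = 11.3 a.
Adding the two equations eliminates T: 13.976 = 24.8 a, so a = 0.5635 m/s².
Then from the hanging counterweight's equation, T = 11.3 × (9.8 − 0.5635) = 104.372 N.

104 N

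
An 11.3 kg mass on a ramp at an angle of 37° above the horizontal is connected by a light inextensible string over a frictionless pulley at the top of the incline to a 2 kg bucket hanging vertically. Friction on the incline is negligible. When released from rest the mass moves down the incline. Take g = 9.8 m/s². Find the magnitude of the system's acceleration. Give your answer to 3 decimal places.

3.537 m/s²

For the mass on the incline: the weight component along the slope is m₁g sin 37° = 11.3 × 9.8 × 0.6018 = 66.643 N and the normal force is N = m₁g cos 37° = 88.441 N.
Newton's second law for the mass (down-slope positive): 66.643 − T = 11.3 a. For the hanging bucket (upward positive): T − 2 × 9.8 = 2 a.
Adding the two equations eliminates T: 47.043 = 13.3 a, so a = 3.5371 m/s².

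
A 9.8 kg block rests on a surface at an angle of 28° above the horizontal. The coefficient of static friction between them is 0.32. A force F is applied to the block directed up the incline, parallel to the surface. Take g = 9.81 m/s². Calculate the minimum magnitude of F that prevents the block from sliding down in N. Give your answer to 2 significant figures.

The normal force is N = mg cos 28° = 84.885 N. With F at its minimum the block is on the verge of sliding down, so static friction is at its maximum μ_s N = 0.32 × 84.885 = 27.163 N and acts up the slope.
Equilibrium along the incline: F + μ_s N = mg sin 28°, so F = 45.134 − 27.163 = 17.971 N.

18 N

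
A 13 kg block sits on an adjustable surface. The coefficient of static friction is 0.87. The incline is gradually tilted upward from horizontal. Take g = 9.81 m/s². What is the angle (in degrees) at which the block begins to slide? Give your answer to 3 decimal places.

At the threshold of sliding, static friction is at its maximum μ_s N and exactly balances the weight component along the incline: mg sin θ = μ_s mg cos θ.
Hence tan θ = μ_s = 0.87, so θ = arctan(0.87) = 41.0233°.

41.023°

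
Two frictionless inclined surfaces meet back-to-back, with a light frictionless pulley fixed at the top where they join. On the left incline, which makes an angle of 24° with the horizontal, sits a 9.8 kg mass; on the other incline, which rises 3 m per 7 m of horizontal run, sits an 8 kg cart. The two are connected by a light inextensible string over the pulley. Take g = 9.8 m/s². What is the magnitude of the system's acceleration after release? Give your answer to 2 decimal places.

Resolve each weight along its own incline: the 9.8 kg mass has component 9.8 × 9.8 × sin 24° = 39.063 N down its slope, and the 8 kg mass has 8 × 9.8 × sin 23.20° = 30.883 N down its slope.
The 9.8 kg side's 39.063 N exceeds the other side's 30.883 N, so that mass slides down and the 8 kg mass slides up. Taking that direction as positive, Newton's second law for the whole system gives 39.063 − 30.883 = (9.8 + 8) a, so a = 8.180 / 17.8 = 0.4596 m/s².

0.46 m/s²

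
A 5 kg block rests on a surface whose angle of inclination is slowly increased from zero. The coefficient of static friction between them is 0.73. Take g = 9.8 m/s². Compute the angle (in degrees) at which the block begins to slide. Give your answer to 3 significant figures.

36.1°

At the threshold of sliding, static friction is at its maximum μ_s N and exactly balances the weight component along the incline: mg sin θ = μ_s mg cos θ.
Hence tan θ = μ_s = 0.73, so θ = arctan(0.73) = 36.1294°.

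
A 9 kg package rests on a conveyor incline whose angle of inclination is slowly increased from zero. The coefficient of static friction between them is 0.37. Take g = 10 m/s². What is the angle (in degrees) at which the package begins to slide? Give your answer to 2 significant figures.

20°

At the threshold of sliding, static friction is at its maximum μ_s N and exactly balances the weight component along the incline: mg sin θ = μ_s mg cos θ.
Hence tan θ = μ_s = 0.37, so θ = arctan(0.37) = 20.3045°.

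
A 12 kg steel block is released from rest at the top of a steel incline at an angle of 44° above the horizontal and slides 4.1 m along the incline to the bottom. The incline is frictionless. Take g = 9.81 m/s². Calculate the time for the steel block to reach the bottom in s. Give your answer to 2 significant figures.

1.1 s

The weight component along the incline is mg sin 44° = 81.775 N and the normal force is N = mg cos 44° = 84.681 N.
With no friction, a = g sin 44° = 6.8146 m/s².
Starting from rest, L = ½at², so t = √(2L/a) = √(2 × 4.1 / 6.8146) = 1.0969 s.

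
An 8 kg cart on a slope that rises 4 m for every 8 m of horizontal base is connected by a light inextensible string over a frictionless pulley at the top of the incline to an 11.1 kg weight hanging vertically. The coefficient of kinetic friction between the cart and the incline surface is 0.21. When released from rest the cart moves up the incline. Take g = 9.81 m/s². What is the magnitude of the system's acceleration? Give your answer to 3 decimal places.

For the cart on the incline: the weight component along the slope is m₁g sin 26.57° = 8 × 9.81 × 0.4472 = 35.096 N and the normal force is N = m₁g cos 26.57° = 70.195 N.
Kinetic friction opposes the cart's motion up the incline: f = μN = 0.21 × 70.195 = 14.741 N acting down the slope.
Newton's second law for the cart (up-slope positive): T − 35.096 − 14.741 = 8 a. For the hanging weight (downward positive): 11.1 × 9.81 − T = 11.1 a.
Adding the two equations eliminates T: 59.054 = 19.1 a, so a = 3.0918 m/s².

3.092 m/s²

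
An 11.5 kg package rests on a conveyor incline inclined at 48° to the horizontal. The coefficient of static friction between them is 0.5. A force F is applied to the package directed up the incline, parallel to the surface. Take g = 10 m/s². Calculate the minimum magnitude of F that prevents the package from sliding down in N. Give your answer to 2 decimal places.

46.99 N

The normal force is N = mg cos 48° = 76.950 N. With F at its minimum the package is on the verge of sliding down, so static friction is at its maximum μ_s N = 0.5 × 76.950 = 38.475 N and acts up the slope.
Equilibrium along the incline: F + μ_s N = mg sin 48°, so F = 85.462 − 38.475 = 46.987 N.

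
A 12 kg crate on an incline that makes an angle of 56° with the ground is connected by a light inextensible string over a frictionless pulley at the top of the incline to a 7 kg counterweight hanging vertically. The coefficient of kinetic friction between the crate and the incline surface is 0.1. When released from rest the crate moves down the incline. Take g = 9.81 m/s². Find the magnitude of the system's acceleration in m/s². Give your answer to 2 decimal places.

1.18 m/s²

For the crate on the incline: the weight component along the slope is m₁g sin 56° = 12 × 9.81 × 0.8290 = 97.590 N and the normal force is N = m₁g cos 56° = 65.828 N.
Kinetic friction opposes the crate's motion down the incline: f = μN = 0.1 × 65.828 = 6.583 N acting up the slope.
Newton's second law for the crate (down-slope positive): 97.590 − 6.583 − T = 12 a. For the hanging counterweight (upward positive): T − 7 × 9.81 = 7 a.
Adding the two equations eliminates T: 22.337 = 19 a, so a = 1.1756 m/s².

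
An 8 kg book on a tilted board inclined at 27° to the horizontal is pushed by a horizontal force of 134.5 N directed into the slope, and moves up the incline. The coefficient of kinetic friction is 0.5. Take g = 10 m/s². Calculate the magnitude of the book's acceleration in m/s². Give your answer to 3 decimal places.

2.169 m/s²

The horizontal push has components F cos 27° = 134.5 × 0.8910 = 119.840 N up the incline and F sin 27° = 134.5 × 0.4540 = 61.063 N pressing into the surface.
The normal force is therefore N = mg cos 27° + F sin 27° = 71.280 + 61.063 = 132.343 N, and kinetic friction down the slope is μN = 0.5 × 132.343 = 66.171 N.
Along the incline: F cos 27° − mg sin 27° − μN = ma, so 119.840 − 36.320 − 66.171 = 8 a, giving a = 2.1686 m/s².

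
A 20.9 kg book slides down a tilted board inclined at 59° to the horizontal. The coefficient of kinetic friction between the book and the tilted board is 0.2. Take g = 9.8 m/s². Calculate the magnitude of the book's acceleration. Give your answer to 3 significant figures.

Resolving the weight along the incline: the component pulling the book down the slope is mg sin 59° = 20.9 × 9.8 × 0.8572 = 175.572 N, and the normal force is N = mg cos 59° = 20.9 × 9.8 × 0.5150 = 105.482 N.
Kinetic friction acts up the slope with magnitude f = μN = 0.2 × 105.482 = 21.096 N.
Net force along the incline is 175.572 − 21.096 = 154.476 N, so a = 154.476 / 20.9 = 7.3912 m/s².

7.39 m/s²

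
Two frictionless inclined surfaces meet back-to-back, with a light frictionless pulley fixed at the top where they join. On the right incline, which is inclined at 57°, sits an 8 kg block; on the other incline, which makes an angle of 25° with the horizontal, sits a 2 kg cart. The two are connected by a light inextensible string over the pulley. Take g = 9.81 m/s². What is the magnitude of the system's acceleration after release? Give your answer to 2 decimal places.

Resolve each weight along its own incline: the 8 kg mass has component 8 × 9.81 × sin 57° = 65.819 N down its slope, and the 2 kg mass has 2 × 9.81 × sin 25° = 8.292 N down its slope.
The 8 kg side's 65.819 N exceeds the other side's 8.292 N, so that mass slides down and the 2 kg mass slides up. Taking that direction as positive, Newton's second law for the whole system gives 65.819 − 8.292 = (8 + 2) a, so a = 57.527 / 10 = 5.7527 m/s².

5.75 m/s²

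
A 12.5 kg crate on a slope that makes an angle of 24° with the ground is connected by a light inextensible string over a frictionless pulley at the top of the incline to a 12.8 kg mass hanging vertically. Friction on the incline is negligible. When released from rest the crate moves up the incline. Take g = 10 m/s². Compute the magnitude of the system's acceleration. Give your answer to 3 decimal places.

3.050 m/s²

For the crate on the incline: the weight component along the slope is m₁g sin 24° = 12.5 × 10 × 0.4067 = 50.837 N and the normal force is N = m₁g cos 24° = 114.193 N.
Newton's second law for the crate (up-slope positive): T − 50.837 = 12.5 a. For the hanging mass (downward positive): 12.8 × 10 − T = 12.8 a.
Adding the two equations eliminates T: 77.163 = 25.3 a, so a = 3.0499 m/s².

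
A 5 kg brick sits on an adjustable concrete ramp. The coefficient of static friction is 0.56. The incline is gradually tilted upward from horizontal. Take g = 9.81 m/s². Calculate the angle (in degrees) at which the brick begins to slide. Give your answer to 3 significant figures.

At the threshold of sliding, static friction is at its maximum μ_s N and exactly balances the weight component along the incline: mg sin θ = μ_s mg cos θ.
Hence tan θ = μ_s = 0.56, so θ = arctan(0.56) = 29.2488°.

29.2°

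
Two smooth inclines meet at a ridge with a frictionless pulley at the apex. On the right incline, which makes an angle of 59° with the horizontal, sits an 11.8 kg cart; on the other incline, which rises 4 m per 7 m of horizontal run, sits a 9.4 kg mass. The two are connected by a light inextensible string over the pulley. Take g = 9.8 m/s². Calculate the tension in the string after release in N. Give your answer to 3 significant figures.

Resolve each weight along its own incline: the 11.8 kg mass has component 11.8 × 9.8 × sin 59° = 99.123 N down its slope, and the 9.4 kg mass has 9.4 × 9.8 × sin 29.74° = 45.704 N down its slope.
The 11.8 kg side's 99.123 N exceeds the other side's 45.704 N, so that mass slides down and the 9.4 kg mass slides up. Taking that direction as positive, Newton's second law for the whole system gives 99.123 − 45.704 = (11.8 + 9.4) a, so a = 53.419 / 21.2 = 2.5198 m/s².
For the 9.4 kg mass (up-slope positive): T − 45.704 = 9.4 × 2.5198, so T = 69.390 N.

69.4 N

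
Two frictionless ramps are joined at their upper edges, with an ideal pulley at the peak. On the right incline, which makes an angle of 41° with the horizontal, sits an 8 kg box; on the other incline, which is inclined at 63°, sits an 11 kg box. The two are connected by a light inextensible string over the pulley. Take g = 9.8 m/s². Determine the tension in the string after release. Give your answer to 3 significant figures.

70.2 N

Resolve each weight along its own incline: the 8 kg mass has component 8 × 9.8 × sin 41° = 51.435 N down its slope, and the 11 kg mass has 11 × 9.8 × sin 63° = 96.051 N down its slope.
The 11 kg side's 96.051 N exceeds the other side's 51.435 N, so that mass slides down and the 8 kg mass slides up. Taking that direction as positive, Newton's second law for the whole system gives 96.051 − 51.435 = (8 + 11) a, so a = 44.616 / 19 = 2.3482 m/s².
For the 8 kg mass (up-slope positive): T − 51.435 = 8 × 2.3482, so T = 70.221 N.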